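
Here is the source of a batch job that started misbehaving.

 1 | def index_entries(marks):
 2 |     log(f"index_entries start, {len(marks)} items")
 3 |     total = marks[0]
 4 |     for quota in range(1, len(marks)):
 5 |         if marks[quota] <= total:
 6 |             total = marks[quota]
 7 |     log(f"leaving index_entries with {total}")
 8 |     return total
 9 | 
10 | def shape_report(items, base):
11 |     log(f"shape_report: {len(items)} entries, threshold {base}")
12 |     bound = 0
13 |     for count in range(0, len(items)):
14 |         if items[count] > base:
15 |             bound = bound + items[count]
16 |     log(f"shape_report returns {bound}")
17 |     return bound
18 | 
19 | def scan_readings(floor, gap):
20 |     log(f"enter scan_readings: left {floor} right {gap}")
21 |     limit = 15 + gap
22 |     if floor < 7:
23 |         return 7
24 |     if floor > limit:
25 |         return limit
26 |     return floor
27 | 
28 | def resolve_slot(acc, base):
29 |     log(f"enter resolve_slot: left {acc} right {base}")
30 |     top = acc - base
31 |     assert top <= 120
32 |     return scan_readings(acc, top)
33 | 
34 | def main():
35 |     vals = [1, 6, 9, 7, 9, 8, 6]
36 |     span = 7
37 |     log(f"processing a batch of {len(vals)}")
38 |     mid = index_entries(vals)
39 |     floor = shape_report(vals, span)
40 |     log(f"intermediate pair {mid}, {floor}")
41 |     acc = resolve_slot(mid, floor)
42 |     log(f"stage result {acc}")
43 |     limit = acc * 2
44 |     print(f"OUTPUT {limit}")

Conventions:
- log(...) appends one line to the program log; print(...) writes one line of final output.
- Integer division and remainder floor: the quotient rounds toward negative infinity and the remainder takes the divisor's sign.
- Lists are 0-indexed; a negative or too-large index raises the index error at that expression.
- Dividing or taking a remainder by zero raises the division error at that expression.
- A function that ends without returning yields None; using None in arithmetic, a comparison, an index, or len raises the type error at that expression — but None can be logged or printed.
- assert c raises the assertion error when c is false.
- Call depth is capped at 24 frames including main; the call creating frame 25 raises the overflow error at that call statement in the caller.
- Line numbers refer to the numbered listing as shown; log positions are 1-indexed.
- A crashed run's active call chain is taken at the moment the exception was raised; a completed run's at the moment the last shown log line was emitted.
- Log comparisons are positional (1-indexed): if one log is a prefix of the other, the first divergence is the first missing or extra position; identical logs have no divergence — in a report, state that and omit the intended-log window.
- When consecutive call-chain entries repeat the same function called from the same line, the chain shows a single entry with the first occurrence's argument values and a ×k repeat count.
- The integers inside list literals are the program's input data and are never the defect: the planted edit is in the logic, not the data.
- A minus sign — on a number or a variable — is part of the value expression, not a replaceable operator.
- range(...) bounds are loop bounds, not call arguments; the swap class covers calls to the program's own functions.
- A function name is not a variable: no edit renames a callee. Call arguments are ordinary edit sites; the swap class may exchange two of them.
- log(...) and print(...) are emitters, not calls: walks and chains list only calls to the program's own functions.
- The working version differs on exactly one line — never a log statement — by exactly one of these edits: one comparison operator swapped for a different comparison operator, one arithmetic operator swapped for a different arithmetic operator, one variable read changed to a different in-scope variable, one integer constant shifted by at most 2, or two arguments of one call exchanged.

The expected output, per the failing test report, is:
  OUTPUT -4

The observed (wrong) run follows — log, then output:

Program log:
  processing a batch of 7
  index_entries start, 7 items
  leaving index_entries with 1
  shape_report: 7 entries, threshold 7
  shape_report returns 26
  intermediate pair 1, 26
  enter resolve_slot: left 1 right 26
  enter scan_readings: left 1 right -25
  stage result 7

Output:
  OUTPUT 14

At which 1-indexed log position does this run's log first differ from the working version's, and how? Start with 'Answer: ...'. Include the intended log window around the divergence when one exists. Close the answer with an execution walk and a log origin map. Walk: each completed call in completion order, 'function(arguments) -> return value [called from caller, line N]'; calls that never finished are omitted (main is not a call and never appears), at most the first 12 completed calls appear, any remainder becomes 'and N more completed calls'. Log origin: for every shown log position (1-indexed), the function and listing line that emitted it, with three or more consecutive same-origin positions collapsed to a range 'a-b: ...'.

Answer: position 3 — shown 'leaving index_entries with 1', intended 'leaving index_entries with 9'.
Intended log window:
  1: processing a batch of 7
  2: index_entries start, 7 items
  3: leaving index_entries with 9
  4: shape_report: 7 entries, threshold 7
Execution walk:
  index_entries([1, 6, 9, 7, 9, 8, 6]) -> 1  [called from main, line 38]
  shape_report([1, 6, 9, 7, 9, 8, 6], 7) -> 26  [called from main, line 39]
  scan_readings(1, -25) -> 7  [called from resolve_slot, line 32]
  resolve_slot(1, 26) -> 7  [called from main, line 41]
Log line origins:
  1: from main, line 37
  2: from index_entries, line 2
  3: from index_entries, line 7
  4: from shape_report, line 11
  5: from shape_report, line 16
  6: from main, line 40
  7: from resolve_slot, line 29
  8: from scan_readings, line 20
  9: from main, line 42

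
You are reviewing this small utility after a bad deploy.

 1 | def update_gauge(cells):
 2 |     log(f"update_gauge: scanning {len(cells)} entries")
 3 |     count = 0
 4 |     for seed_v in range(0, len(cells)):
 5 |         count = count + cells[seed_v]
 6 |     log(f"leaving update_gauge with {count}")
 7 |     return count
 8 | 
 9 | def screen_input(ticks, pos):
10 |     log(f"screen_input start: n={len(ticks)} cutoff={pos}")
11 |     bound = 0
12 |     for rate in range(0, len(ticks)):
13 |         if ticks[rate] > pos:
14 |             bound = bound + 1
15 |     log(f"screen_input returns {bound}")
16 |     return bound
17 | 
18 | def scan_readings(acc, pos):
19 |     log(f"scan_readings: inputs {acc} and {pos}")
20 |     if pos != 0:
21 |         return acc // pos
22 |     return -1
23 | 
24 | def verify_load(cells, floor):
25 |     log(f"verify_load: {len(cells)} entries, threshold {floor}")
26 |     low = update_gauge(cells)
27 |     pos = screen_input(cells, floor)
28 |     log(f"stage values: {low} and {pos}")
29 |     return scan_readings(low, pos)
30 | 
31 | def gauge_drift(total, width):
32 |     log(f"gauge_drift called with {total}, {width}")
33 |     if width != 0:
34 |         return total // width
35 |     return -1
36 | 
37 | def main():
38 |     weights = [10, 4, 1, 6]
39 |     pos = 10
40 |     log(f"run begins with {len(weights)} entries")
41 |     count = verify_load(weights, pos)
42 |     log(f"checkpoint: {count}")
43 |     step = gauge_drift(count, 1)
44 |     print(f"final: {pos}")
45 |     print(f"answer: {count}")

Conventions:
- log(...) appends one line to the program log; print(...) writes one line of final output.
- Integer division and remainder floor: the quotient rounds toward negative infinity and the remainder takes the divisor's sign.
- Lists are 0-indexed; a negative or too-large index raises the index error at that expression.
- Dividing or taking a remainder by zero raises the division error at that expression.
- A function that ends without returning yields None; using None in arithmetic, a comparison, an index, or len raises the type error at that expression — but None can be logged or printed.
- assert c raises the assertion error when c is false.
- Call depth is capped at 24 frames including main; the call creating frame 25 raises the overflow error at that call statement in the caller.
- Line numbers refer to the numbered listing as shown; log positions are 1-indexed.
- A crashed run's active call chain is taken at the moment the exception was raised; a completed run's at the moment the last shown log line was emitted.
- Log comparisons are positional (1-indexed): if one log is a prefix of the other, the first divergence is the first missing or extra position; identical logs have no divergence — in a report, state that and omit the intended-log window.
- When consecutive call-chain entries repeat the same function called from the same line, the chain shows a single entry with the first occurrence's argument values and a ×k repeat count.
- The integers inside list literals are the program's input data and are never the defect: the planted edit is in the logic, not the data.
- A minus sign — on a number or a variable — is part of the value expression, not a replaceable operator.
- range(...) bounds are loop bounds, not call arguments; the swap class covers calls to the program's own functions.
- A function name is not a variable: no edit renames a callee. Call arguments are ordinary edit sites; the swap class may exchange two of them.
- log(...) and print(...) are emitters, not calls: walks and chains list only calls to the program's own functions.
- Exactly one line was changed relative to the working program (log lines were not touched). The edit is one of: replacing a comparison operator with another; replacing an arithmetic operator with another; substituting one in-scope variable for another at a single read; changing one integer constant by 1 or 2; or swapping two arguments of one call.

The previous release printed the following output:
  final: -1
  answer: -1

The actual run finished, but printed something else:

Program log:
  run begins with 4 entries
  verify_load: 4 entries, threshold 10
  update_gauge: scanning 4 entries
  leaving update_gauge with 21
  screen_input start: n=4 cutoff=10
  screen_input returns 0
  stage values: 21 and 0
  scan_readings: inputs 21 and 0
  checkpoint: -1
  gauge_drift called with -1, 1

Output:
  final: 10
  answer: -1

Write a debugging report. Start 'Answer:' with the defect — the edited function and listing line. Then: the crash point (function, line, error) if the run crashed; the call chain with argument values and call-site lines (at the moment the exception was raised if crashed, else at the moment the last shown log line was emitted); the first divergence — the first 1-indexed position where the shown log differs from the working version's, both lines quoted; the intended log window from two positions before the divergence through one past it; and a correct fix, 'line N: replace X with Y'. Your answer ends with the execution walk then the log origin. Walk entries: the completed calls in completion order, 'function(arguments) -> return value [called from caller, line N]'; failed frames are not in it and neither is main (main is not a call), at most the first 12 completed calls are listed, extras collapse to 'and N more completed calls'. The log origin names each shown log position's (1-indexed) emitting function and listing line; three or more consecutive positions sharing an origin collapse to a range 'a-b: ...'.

Answer: the defect is in main at line 44.
Key fact: Nothing in the log betrays the bug — only the output does.
Call chain: main -> gauge_drift(-1, 1) (called at line 43).
First divergence: none; the two logs match at every position.
Execution walk:
  update_gauge([10, 4, 1, 6]) -> 21  [called from verify_load, line 26]
  screen_input([10, 4, 1, 6], 10) -> 0  [called from verify_load, line 27]
  scan_readings(21, 0) -> -1  [called from verify_load, line 29]
  verify_load([10, 4, 1, 6], 10) -> -1  [called from main, line 41]
  gauge_drift(-1, 1) -> -1  [called from main, line 43]
Log line origins:
  1 — main, line 40
  2 — verify_load, line 25
  3 — update_gauge, line 2
  4 — update_gauge, line 6
  5 — screen_input, line 10
  6 — screen_input, line 15
  7 — verify_load, line 28
  8 — scan_readings, line 19
  9 — main, line 42
  10 — gauge_drift, line 32
A correct fix: line 44: replace `pos` with `step`.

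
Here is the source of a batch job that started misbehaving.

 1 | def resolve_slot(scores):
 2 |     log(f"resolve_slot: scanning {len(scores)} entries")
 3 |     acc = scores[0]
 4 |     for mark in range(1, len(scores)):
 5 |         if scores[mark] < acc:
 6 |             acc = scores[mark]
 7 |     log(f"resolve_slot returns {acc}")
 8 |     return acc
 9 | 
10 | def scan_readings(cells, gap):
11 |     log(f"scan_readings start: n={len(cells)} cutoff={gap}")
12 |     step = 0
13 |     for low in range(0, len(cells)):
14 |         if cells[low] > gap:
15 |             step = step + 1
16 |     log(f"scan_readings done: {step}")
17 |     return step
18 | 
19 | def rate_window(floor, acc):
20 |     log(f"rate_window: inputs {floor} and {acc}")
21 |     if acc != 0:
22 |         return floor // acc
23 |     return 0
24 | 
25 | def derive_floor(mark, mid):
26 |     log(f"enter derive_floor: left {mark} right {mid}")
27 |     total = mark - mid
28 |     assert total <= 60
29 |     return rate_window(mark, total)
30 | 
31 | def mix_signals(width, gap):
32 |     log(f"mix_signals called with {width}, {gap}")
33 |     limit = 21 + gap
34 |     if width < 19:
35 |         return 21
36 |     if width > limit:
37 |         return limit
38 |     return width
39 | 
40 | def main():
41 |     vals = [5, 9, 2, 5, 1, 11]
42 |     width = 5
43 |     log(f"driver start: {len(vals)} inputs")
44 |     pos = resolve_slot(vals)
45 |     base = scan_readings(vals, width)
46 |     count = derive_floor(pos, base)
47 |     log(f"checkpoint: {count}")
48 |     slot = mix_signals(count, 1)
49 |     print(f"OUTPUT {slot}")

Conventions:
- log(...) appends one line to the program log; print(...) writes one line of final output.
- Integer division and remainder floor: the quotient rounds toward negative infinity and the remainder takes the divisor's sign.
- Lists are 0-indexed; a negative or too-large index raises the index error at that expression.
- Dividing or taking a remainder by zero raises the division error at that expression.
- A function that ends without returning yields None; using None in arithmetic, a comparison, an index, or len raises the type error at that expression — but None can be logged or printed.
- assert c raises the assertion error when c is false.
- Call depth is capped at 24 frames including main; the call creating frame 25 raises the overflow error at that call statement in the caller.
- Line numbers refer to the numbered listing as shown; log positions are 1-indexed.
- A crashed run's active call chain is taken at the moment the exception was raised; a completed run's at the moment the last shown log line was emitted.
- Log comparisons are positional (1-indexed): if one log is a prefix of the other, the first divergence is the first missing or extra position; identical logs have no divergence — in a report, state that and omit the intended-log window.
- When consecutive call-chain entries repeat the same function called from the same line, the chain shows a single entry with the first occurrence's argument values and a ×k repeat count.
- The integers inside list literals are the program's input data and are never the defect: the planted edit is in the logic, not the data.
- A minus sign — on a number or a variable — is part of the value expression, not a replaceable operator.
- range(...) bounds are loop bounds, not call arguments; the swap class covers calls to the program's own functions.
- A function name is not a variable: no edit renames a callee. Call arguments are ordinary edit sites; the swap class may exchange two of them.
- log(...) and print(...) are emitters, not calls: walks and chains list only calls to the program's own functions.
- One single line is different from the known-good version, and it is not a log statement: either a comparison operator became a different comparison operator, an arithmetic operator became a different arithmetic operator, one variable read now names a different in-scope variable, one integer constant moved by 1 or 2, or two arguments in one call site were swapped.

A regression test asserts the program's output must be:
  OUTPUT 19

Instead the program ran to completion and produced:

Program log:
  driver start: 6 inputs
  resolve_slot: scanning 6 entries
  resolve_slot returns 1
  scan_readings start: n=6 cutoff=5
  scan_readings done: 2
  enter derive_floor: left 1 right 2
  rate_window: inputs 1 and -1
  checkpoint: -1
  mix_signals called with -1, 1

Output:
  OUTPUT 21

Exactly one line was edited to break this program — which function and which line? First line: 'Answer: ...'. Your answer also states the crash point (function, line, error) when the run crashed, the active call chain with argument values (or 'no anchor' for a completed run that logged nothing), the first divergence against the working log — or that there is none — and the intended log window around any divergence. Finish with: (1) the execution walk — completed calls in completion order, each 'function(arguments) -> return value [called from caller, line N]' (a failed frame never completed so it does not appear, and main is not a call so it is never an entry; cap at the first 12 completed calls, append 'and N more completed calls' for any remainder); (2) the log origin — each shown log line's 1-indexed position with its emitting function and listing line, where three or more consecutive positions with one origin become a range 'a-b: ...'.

Answer: the defect is in mix_signals at line 35.
The tell: Every logged value matches the working version; the printed result is what differs.
Call chain: main -> mix_signals(-1, 1) (called at line 48).
First divergence: none (the log streams are identical).
Execution walk:
  resolve_slot([5, 9, 2, 5, 1, 11]) -> 1  [called from main, line 44]
  scan_readings([5, 9, 2, 5, 1, 11], 5) -> 2  [called from main, line 45]
  rate_window(1, -1) -> -1  [called from derive_floor, line 29]
  derive_floor(1, 2) -> -1  [called from main, line 46]
  mix_signals(-1, 1) -> 21  [called from main, line 48]
Log line origins:
  1: emitted by main (line 43)
  2: emitted by resolve_slot (line 2)
  3: emitted by resolve_slot (line 7)
  4: emitted by scan_readings (line 11)
  5: emitted by scan_readings (line 16)
  6: emitted by derive_floor (line 26)
  7: emitted by rate_window (line 20)
  8: emitted by main (line 47)
  9: emitted by mix_signals (line 32)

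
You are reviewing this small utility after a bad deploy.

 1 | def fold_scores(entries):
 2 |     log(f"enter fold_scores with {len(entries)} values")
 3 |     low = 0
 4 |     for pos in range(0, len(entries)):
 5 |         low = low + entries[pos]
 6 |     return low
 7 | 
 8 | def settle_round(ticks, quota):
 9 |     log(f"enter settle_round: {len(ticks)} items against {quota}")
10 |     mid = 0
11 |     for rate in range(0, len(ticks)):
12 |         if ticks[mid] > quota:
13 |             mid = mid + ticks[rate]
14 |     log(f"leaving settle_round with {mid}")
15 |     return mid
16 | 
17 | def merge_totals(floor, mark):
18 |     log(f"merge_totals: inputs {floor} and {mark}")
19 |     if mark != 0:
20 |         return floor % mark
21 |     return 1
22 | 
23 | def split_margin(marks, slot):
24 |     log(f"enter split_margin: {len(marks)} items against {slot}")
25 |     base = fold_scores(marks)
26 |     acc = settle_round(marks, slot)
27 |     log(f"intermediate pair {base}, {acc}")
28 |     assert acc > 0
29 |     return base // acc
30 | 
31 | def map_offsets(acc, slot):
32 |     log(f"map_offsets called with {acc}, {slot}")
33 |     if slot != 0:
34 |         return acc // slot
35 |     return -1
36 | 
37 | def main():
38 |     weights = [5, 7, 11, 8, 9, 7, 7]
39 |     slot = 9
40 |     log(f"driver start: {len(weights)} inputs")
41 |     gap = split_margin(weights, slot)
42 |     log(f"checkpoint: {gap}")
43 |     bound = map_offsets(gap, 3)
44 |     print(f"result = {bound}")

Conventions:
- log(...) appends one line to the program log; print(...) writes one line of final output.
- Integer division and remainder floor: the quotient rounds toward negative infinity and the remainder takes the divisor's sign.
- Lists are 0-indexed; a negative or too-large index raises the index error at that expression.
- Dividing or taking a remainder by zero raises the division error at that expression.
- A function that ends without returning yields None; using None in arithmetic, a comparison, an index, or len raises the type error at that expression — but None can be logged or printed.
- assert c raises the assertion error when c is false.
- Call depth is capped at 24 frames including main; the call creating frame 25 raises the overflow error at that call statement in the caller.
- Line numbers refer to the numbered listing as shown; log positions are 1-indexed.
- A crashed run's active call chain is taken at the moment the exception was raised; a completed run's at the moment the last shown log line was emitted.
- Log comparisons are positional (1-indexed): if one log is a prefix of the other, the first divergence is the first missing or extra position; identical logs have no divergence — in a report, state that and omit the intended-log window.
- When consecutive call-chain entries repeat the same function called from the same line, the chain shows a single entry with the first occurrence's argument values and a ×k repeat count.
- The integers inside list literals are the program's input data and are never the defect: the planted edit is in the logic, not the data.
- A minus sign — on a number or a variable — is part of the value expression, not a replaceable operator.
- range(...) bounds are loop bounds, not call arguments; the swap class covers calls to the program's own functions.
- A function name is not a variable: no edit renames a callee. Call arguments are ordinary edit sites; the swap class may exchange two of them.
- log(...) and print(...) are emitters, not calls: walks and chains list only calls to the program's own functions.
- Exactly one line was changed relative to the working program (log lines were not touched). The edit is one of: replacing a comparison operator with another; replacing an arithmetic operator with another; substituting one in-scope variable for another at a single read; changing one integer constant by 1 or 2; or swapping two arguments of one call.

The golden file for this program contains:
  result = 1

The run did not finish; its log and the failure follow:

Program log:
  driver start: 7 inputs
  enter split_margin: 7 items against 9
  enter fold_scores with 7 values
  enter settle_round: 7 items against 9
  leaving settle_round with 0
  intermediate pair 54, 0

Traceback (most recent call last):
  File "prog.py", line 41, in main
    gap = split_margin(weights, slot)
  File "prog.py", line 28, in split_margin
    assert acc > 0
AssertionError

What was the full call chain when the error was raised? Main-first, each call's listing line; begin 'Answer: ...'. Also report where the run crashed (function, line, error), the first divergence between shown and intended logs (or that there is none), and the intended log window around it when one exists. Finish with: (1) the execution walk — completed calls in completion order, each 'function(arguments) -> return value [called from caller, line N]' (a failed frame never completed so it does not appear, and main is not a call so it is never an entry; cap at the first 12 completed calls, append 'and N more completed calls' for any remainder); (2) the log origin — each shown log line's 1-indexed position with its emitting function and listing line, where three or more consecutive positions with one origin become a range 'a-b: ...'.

Answer: main -> split_margin (called at line 41).
The tell: The log first diverges at position 5: the faulty run prints 'leaving settle_round with 0' where the working version prints 'leaving settle_round with 11'.
Crash: split_margin, line 28, AssertionError.
First divergence: position 5 — the shown line 'leaving settle_round with 0' should read 'leaving settle_round with 11'.
Intended log window:
  3: enter fold_scores with 7 values
  4: enter settle_round: 7 items against 9
  5: leaving settle_round with 11
  6: intermediate pair 54, 11
Execution walk:
  fold_scores([5, 7, 11, 8, 9, 7, 7]) -> 54  [called from split_margin, line 25]
  settle_round([5, 7, 11, 8, 9, 7, 7], 9) -> 0  [called from split_margin, line 26]
Origin of each log line:
  1 — main, line 40
  2 — split_margin, line 24
  3 — fold_scores, line 2
  4 — settle_round, line 9
  5 — settle_round, line 14
  6 — split_margin, line 27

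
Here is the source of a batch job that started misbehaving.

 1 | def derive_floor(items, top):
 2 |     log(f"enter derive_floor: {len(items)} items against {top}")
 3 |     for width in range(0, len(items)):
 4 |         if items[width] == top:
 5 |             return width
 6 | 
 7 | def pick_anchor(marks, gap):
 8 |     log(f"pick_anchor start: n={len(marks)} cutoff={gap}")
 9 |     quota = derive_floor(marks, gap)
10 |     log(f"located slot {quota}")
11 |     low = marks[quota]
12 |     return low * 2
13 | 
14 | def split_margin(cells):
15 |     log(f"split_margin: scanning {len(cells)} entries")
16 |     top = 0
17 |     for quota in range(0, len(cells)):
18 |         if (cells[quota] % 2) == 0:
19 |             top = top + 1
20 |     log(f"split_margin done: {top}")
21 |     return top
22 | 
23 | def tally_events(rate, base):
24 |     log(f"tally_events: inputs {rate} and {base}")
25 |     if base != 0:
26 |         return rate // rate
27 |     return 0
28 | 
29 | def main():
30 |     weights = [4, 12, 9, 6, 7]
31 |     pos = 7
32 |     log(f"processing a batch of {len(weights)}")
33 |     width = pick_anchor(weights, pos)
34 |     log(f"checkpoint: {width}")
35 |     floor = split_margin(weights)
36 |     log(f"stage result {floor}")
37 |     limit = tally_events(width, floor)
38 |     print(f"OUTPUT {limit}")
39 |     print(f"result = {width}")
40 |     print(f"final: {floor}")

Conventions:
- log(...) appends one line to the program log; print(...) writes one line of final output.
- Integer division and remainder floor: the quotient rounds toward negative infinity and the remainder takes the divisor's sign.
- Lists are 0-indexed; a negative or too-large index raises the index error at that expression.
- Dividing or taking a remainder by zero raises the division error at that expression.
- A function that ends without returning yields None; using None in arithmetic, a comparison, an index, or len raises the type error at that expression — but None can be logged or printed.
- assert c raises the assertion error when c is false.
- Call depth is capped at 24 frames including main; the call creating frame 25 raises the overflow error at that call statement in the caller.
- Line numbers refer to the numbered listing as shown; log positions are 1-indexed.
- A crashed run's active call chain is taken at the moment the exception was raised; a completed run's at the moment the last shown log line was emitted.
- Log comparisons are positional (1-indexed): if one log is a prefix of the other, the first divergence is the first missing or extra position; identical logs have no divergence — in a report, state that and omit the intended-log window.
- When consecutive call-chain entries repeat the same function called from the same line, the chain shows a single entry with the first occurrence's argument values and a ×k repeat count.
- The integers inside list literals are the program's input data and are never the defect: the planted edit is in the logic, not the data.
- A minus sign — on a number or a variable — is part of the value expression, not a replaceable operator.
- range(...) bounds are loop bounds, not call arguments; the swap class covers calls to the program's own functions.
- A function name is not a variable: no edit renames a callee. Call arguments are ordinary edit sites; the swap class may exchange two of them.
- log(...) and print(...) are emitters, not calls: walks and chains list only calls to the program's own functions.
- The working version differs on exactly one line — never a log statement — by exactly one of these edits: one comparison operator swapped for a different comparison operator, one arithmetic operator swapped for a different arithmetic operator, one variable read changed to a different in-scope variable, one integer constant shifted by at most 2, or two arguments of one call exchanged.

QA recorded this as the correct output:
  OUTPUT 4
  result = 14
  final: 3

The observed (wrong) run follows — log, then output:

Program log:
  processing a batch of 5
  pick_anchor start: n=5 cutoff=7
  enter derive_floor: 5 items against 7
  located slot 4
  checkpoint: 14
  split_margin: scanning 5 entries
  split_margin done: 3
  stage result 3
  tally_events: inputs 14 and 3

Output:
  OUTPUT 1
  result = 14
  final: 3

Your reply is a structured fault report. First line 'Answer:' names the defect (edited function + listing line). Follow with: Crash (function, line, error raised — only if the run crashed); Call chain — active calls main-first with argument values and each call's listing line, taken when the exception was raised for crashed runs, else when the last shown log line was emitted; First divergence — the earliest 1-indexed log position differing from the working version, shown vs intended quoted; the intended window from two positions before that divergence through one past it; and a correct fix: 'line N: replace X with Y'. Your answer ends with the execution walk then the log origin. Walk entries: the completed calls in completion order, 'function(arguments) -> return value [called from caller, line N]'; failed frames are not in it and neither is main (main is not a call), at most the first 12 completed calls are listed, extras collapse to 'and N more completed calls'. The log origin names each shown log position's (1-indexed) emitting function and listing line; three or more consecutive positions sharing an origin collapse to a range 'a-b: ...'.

Answer: the defect is in tally_events at line 26.
Key observation: Every logged value matches the working version; the printed result is what differs.
Call chain: main -> tally_events(14, 3) (called at line 37).
First divergence: none; the two logs match at every position.
Execution walk:
  derive_floor([4, 12, 9, 6, 7], 7) -> 4  [called from pick_anchor, line 9]
  pick_anchor([4, 12, 9, 6, 7], 7) -> 14  [called from main, line 33]
  split_margin([4, 12, 9, 6, 7]) -> 3  [called from main, line 35]
  tally_events(14, 3) -> 1  [called from main, line 37]
Origin of each log line:
  1: logged in main at line 32
  2: logged in pick_anchor at line 8
  3: logged in derive_floor at line 2
  4: logged in pick_anchor at line 10
  5: logged in main at line 34
  6: logged in split_margin at line 15
  7: logged in split_margin at line 20
  8: logged in main at line 36
  9: logged in tally_events at line 24
A correct fix: line 26: replace `rate // rate` with `rate // base`.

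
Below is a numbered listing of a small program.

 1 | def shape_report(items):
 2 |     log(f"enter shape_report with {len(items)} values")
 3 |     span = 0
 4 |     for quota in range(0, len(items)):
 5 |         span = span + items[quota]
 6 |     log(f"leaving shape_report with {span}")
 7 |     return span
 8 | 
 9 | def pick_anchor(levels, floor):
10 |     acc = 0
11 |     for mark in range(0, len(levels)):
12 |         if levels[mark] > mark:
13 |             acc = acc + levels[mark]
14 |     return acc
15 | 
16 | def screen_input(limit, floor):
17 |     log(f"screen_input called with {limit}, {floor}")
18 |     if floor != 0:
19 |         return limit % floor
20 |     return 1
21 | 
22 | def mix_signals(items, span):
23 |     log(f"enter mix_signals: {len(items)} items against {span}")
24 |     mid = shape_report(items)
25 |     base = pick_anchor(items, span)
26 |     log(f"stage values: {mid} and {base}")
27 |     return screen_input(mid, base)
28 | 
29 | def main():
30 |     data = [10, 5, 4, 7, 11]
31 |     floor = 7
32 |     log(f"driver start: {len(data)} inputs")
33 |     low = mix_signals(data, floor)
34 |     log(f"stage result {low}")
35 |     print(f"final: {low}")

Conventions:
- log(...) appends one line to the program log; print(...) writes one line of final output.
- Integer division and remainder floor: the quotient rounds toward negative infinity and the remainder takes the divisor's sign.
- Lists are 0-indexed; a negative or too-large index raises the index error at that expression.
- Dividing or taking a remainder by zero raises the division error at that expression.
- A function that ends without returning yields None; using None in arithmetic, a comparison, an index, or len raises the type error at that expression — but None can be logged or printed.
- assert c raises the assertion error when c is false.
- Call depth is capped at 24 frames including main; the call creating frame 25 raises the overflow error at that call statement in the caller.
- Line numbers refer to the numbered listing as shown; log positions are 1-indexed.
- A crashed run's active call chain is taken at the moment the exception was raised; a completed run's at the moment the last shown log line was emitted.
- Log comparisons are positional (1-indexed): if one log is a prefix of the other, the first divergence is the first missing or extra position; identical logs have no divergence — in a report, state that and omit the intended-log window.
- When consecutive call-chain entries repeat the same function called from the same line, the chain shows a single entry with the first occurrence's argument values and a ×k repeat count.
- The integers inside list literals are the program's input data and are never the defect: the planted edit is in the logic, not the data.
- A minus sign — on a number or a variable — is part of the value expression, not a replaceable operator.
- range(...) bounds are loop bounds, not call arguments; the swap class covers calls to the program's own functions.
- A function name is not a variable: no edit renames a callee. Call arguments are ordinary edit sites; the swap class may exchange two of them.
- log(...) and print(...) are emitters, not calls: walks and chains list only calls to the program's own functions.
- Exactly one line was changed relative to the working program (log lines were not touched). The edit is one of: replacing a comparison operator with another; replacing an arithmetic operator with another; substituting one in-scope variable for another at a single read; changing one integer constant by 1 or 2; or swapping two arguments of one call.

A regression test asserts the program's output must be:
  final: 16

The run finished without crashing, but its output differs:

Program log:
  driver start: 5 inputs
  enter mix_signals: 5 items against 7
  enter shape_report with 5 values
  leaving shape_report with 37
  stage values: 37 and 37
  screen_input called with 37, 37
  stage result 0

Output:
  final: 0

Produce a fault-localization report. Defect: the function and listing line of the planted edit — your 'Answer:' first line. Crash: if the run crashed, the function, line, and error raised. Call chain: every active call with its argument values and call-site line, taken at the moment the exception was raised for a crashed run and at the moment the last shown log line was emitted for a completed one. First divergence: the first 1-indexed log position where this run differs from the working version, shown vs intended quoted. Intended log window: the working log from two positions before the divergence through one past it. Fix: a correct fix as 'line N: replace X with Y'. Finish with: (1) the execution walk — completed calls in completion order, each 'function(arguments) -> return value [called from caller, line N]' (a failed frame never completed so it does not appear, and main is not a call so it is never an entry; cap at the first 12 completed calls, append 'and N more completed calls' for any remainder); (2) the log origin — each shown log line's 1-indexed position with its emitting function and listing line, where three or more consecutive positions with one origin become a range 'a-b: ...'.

Answer: the defect is in pick_anchor at line 12.
Core observation: Position 5 is the first bad log line: 'stage values: 37 and 37' should read 'stage values: 37 and 21'.
Call chain: main.
First divergence: position 5 — the shown line 'stage values: 37 and 37' should read 'stage values: 37 and 21'.
Intended log window:
  3: enter shape_report with 5 values
  4: leaving shape_report with 37
  5: stage values: 37 and 21
  6: screen_input called with 37, 21
Execution walk:
  shape_report([10, 5, 4, 7, 11]) -> 37  [called from mix_signals, line 24]
  pick_anchor([10, 5, 4, 7, 11], 7) -> 37  [called from mix_signals, line 25]
  screen_input(37, 37) -> 0  [called from mix_signals, line 27]
  mix_signals([10, 5, 4, 7, 11], 7) -> 0  [called from main, line 33]
Log origin:
  1 — main, line 32
  2 — mix_signals, line 23
  3 — shape_report, line 2
  4 — shape_report, line 6
  5 — mix_signals, line 26
  6 — screen_input, line 17
  7 — main, line 34
A correct fix: line 12: replace `levels[mark] > mark` with `levels[mark] > floor`.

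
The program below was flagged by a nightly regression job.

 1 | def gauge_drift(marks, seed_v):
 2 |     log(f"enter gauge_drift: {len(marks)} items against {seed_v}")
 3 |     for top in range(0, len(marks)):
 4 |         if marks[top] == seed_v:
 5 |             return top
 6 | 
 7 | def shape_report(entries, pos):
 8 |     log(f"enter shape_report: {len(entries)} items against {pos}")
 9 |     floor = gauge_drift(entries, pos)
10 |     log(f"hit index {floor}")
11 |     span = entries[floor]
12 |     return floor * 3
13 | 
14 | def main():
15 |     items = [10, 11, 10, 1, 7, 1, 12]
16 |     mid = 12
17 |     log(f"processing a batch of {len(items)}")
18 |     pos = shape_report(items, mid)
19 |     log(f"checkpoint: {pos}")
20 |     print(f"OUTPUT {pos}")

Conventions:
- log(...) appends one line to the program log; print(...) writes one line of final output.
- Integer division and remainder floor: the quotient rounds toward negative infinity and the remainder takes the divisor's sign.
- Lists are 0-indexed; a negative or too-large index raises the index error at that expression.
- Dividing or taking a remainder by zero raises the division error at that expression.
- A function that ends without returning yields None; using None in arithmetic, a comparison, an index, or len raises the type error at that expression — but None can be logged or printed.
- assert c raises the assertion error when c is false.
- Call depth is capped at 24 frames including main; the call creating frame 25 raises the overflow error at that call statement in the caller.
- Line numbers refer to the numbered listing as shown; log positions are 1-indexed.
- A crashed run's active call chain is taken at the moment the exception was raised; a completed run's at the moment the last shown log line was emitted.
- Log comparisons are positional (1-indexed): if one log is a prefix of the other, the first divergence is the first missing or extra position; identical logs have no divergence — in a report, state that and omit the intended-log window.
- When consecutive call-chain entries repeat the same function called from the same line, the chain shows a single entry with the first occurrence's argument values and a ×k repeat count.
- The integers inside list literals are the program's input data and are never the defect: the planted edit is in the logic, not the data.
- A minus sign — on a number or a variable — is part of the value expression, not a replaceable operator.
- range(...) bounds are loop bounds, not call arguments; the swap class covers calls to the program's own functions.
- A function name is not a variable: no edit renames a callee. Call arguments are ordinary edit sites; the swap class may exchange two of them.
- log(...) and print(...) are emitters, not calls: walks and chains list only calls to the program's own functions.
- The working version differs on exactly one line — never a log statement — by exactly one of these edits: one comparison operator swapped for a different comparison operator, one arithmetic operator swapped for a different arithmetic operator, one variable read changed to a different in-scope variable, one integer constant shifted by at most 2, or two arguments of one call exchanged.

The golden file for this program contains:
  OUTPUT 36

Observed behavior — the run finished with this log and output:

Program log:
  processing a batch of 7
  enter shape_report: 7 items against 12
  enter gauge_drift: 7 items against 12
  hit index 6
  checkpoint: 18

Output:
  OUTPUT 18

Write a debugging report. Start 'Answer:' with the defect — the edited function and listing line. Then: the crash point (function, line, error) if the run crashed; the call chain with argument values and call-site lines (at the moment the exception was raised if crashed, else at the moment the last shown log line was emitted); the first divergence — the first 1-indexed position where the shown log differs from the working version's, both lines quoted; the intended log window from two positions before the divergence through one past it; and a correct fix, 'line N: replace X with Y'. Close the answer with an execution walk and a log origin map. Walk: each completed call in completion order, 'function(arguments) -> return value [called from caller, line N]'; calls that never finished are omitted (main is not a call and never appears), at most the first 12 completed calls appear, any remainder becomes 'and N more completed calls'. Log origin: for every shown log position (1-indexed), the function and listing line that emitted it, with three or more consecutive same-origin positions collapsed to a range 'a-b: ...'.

Answer: the defect is in shape_report at line 12.
The tell: Everything matches until log position 5, which reads 'checkpoint: 18' in place of 'checkpoint: 36'.
Call chain: main.
First divergence: at position 5 the run shows 'checkpoint: 18' where the working version logs 'checkpoint: 36'.
Intended log window:
  3: enter gauge_drift: 7 items against 12
  4: hit index 6
  5: checkpoint: 36
Execution walk:
  gauge_drift([10, 11, 10, 1, 7, 1, 12], 12) -> 6  [called from shape_report, line 9]
  shape_report([10, 11, 10, 1, 7, 1, 12], 12) -> 18  [called from main, line 18]
Log line origins:
  1: from main, line 17
  2: from shape_report, line 8
  3: from gauge_drift, line 2
  4: from shape_report, line 10
  5: from main, line 19
A correct fix: line 12: replace `floor` with `span`.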